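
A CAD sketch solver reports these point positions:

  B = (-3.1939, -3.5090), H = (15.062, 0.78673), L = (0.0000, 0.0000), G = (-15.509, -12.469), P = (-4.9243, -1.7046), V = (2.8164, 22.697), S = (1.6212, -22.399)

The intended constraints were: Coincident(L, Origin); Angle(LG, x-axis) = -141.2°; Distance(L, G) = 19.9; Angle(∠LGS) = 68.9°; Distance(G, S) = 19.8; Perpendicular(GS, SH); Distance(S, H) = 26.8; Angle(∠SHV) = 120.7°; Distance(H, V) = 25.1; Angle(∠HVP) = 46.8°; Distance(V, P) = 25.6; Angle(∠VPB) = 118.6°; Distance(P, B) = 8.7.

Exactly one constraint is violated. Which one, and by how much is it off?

Distance(P, B) = 8.7 — off by 6.20.

L = (0.00, 0.00) ✓; LG at -141.2° ✓; |LG| = 19.90 ✓; ∠LGS = 68.90° ✓; |GS| = 19.80 ✓; ∠(GS, SH) = 90.00° ✓; |SH| = 26.80 ✓; ∠SHV = 120.7° ✓; |HV| = 25.10 ✓; ∠HVP = 46.80° ✓; |VP| = 25.60 ✓; ∠VPB = 118.6° ✓; |PB| = 2.500 ✗.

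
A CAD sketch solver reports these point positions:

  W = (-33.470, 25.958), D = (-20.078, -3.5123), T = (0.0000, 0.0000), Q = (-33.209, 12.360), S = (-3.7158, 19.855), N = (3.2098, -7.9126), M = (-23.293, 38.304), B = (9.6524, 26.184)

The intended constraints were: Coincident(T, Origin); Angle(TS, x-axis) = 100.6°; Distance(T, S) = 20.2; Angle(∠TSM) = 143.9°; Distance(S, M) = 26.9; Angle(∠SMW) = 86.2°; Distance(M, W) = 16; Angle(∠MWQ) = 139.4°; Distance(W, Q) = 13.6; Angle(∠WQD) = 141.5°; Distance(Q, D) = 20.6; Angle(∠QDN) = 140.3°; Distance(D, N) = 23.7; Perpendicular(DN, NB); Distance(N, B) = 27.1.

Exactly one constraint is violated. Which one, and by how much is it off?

Distance(N, B) = 27.1 — off by 7.60.

T = (0.00, 0.00) ✓; TS at 100.6° ✓; |TS| = 20.20 ✓; ∠TSM = 143.9° ✓; |SM| = 26.90 ✓; ∠SMW = 86.20° ✓; |MW| = 16.00 ✓; ∠MWQ = 139.4° ✓; |WQ| = 13.60 ✓; ∠WQD = 141.5° ✓; |QD| = 20.60 ✓; ∠QDN = 140.3° ✓; |DN| = 23.70 ✓; ∠(DN, NB) = 90.00° ✓; |NB| = 34.70 ✗.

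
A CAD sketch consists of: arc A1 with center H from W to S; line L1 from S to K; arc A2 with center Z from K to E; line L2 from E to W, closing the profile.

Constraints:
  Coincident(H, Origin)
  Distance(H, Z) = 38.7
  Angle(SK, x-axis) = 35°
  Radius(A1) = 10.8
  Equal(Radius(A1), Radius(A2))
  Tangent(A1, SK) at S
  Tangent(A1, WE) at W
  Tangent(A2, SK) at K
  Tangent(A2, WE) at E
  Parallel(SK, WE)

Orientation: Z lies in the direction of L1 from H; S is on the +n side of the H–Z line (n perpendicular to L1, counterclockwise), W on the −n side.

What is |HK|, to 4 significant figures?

40.18

Tangency of A1 to both parallel lines with radius 10.8 puts S and W at H ± 10.8·n: S = (-6.195, 8.847), W = (6.195, -8.847). Equal radii place K and E the same way about Z: K = Z + 10.8·n = (25.51, 31.04), E = Z − 10.8·n = (37.90, 13.35). Then |HK| = |K − H| = 40.18.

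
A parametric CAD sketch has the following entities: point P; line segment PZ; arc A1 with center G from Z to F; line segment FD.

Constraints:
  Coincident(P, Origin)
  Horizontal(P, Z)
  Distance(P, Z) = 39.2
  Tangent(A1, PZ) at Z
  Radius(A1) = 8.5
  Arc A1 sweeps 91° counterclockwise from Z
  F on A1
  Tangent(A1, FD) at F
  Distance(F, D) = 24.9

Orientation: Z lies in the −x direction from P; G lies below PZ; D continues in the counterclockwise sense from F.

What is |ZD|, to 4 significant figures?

34.50

On A1, Z sits at bearing 90° from G; a 91° counterclockwise sweep puts F at bearing 181°, so F = G + 8.5·(cos 181°, sin 181°) = (-47.70, -8.648). Tangency of A1 to FD means the radius GF is perpendicular to FD, so FD runs along (−sin 181°, cos 181°); with |FD| = 24.9, D = (-47.26, -33.54). Then |ZD| = |D − Z| = 34.50.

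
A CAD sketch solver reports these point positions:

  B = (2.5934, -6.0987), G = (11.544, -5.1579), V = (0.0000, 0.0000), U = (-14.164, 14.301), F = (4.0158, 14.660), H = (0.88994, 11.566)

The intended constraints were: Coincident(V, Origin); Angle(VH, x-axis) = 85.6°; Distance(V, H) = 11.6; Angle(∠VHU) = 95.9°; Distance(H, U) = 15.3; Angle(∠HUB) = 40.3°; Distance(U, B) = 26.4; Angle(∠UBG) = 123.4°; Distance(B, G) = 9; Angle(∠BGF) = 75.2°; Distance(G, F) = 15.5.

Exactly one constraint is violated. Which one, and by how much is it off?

Distance(G, F) = 15.5 — off by 5.70.

V = (0.00, 0.00) ✓; VH at 85.60° ✓; |VH| = 11.60 ✓; ∠VHU = 95.90° ✓; |HU| = 15.30 ✓; ∠HUB = 40.30° ✓; |UB| = 26.40 ✓; ∠UBG = 123.4° ✓; |BG| = 9.000 ✓; ∠BGF = 75.20° ✓; |GF| = 21.20 ✗.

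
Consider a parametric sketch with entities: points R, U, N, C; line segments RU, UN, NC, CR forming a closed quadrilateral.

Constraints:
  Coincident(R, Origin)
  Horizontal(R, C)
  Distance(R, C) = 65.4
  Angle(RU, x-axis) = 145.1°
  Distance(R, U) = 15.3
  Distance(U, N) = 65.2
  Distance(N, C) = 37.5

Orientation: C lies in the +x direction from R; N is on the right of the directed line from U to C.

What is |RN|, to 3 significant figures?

49.9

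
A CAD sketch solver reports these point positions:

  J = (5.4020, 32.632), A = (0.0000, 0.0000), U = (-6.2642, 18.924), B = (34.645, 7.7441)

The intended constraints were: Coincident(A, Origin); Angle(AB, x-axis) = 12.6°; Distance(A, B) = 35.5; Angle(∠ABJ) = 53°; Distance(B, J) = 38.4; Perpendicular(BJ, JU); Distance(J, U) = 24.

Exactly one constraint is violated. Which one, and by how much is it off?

Distance(J, U) = 24 — off by 6.00.

A = (0.00, 0.00) ✓; AB at 12.60° ✓; |AB| = 35.50 ✓; ∠ABJ = 53.00° ✓; |BJ| = 38.40 ✓; ∠(BJ, JU) = 90.00° ✓; |JU| = 18.00 ✗.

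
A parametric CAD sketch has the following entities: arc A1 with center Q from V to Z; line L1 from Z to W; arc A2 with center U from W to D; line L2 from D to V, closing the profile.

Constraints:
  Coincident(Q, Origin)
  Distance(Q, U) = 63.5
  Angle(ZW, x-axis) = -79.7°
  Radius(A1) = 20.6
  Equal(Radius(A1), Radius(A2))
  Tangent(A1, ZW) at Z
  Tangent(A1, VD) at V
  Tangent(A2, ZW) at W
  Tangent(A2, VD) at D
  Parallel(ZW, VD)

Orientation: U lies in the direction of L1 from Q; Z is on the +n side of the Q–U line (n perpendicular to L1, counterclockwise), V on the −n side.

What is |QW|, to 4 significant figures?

66.76

Tangency of A1 to both parallel lines with radius 20.6 puts Z and V at Q ± 20.6·n: Z = (20.27, 3.683), V = (-20.27, -3.683). Equal radii place W and D the same way about U: W = U + 20.6·n = (31.62, -58.79), D = U − 20.6·n = (-8.914, -66.16). Then |QW| = |W − Q| = 66.76.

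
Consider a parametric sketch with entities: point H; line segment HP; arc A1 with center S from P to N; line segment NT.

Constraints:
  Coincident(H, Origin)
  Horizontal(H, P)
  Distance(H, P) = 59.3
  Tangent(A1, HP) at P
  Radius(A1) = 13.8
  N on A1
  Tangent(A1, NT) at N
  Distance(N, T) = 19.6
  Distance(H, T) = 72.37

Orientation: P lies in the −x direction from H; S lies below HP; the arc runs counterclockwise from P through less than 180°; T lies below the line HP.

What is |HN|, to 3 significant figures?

74.2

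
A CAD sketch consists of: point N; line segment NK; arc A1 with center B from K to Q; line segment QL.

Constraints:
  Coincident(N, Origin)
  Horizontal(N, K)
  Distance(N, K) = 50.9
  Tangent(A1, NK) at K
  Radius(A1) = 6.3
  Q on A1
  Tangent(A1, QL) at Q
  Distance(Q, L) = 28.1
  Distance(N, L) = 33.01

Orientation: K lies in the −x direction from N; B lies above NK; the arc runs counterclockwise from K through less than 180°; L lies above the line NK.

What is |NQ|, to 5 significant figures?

46.695

Checks: |BQ| = 6.300 ✓; ∠(BQ, QL) = 90.00° ✓; |QL| = 28.10 ✓; |NL| = 33.01 ✓.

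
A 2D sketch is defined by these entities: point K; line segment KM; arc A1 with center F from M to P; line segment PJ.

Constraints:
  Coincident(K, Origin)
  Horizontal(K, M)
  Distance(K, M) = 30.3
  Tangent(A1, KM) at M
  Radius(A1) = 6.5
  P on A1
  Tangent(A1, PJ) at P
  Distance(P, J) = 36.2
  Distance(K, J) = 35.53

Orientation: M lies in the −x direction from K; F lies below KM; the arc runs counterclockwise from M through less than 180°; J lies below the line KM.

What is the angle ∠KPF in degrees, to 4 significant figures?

31.36°

Checks: |FP| = 6.500 ✓; ∠(FP, PJ) = 90.00° ✓; |PJ| = 36.20 ✓; |KJ| = 35.53 ✓.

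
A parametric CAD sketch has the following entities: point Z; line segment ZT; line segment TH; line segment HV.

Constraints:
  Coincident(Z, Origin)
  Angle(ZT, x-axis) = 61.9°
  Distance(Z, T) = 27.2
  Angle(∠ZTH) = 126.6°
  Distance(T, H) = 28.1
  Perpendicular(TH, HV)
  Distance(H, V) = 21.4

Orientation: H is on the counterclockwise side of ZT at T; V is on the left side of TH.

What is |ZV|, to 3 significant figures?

44.3

Z is at the origin; ZT runs at 61.9° with length 27.2, so T = 27.2·(cos 61.9°, sin 61.9°) = (12.8, 24.0). ∠ZTH = 126.6°, so TH runs at 61.9° + (180° − 126.6°) = 115° from the x-axis; with |TH| = 28.1, H = T + 28.1·(cos 115°, sin 115°) = (0.803, 49.4). The perpendicularity gives HV at right angles to TH; with |HV| = 21.4 on the left of TH, V = H + 21.4·(-0.904, -0.427) = (-18.5, 40.3). Then |ZV| = |V − Z| = 44.3.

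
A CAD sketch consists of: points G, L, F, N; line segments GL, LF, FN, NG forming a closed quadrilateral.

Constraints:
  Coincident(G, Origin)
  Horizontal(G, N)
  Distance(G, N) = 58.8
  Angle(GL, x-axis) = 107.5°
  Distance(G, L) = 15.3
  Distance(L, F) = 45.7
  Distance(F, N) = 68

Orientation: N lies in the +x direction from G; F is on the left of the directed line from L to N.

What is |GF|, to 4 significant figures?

57.23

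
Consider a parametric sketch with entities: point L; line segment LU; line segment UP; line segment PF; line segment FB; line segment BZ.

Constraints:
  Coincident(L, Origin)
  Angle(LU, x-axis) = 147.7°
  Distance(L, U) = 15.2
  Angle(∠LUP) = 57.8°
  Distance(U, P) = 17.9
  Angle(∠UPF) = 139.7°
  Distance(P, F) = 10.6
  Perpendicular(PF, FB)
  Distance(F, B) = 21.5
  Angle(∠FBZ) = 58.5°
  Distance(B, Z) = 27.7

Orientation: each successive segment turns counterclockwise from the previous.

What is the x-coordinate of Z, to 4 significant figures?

-15.91

L is at the origin; LU runs at 147.7° with length 15.2, so U = (-12.85, 8.122). ∠LUP = 57.8° gives UP at -90.10° from the x-axis; with |UP| = 17.9, P = (-12.88, -9.778). ∠UPF = 139.7° gives PF at -49.80° from the x-axis; with |PF| = 10.6, F = (-6.037, -17.87). PF ⟂ FB, so FB runs at 40.20°; with |FB| = 21.5, B = (10.38, -3.997). ∠FBZ = 58.5° gives BZ at 161.7° from the x-axis; with |BZ| = 27.7, Z = (-15.91, 4.701). So Z.x = -15.91.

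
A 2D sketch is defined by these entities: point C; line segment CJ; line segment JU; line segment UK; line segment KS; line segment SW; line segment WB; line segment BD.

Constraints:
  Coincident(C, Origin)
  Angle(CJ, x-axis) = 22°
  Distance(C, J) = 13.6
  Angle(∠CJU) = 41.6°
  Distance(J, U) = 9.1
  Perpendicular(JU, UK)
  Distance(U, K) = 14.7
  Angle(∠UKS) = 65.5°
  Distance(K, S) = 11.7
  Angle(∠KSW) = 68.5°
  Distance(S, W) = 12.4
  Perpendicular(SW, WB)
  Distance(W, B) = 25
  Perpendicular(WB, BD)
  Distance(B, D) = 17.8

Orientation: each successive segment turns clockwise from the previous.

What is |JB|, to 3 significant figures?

31.3

C is at the origin; CJ runs at 22.0° with length 13.6, so J = (12.6, 5.09). ∠CJU = 41.6° gives JU at -116° from the x-axis; with |JU| = 9.1, U = (8.56, -3.06). JU ⟂ UK, so UK runs at 154°; with |UK| = 14.7, K = (-4.60, 3.48). ∠UKS = 65.5° gives KS at 39.1° from the x-axis; with |KS| = 11.7, S = (4.48, 10.9). ∠KSW = 68.5° gives SW at -72.4° from the x-axis; with |SW| = 12.4, W = (8.23, -0.961). The perpendicularity gives WB at right angles to SW, so WB runs at -162°; with |WB| = 25.0, B = (-15.6, -8.52). Then |JB| = |B − J| = 31.3.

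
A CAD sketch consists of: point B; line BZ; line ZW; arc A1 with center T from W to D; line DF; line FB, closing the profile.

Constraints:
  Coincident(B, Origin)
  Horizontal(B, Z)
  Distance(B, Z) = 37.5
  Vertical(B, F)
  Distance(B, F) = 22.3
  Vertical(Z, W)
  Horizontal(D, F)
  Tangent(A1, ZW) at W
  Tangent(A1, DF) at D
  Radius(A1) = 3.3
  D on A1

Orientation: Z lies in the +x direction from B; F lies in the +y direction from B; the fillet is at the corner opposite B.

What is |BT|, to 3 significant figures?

39.1

B is at the origin; B and Z share the same y with |BZ| = 37.5 and Z on the +x side, so Z = (37.5, 0.00). BF is vertical with |BF| = 22.3 and F on the +y side, so F = (0.00, 22.3). The virtual corner opposite B is at (37.5, 22.3). A1 meets ZW tangentially, so TW is at right angles to ZW and tangency of A1 to DF means the radius TD is perpendicular to DF, with radius 3.3, so the center T sits 3.3 in from both sides at T = (34.2, 19.0). Then |BT| = |T − B| = 39.1.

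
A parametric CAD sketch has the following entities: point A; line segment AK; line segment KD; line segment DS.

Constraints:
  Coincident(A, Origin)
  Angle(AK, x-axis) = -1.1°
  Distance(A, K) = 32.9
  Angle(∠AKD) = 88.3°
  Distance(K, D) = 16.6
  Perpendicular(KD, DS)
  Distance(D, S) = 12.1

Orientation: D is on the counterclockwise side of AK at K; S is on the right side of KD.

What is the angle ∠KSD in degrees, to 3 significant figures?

53.9°

A is at the origin; AK runs at -1.1° with length 32.9, so K = 32.9·(cos -1.1°, sin -1.1°) = (32.9, -0.632). ∠AKD = 88.3°, so KD runs at -1.1° + (180° − 88.3°) = 90.6° from the x-axis; with |KD| = 16.6, D = K + 16.6·(cos 90.6°, sin 90.6°) = (32.7, 16.0). KD is perpendicular to DS; with |DS| = 12.1 on the right of KD, S = D + 12.1·(1.00, 0.0105) = (44.8, 16.1). Then cos ∠KSD = SK·SD / (|SK||SD|), giving 53.9°.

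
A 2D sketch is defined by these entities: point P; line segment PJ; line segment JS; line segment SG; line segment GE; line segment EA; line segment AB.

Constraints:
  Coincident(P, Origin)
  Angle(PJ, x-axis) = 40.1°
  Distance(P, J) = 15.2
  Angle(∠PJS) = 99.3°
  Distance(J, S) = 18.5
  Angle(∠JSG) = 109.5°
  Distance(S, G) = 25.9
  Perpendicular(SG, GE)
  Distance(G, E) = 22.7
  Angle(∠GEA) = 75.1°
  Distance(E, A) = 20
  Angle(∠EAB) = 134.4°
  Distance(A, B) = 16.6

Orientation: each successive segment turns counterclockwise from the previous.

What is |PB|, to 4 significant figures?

23.35

∠GEA = 75.1° gives EA at 26.20° from the x-axis; with |EA| = 20.0, A = (-0.8508, 7.177). ∠EAB = 134.4° gives AB at 71.80° from the x-axis; with |AB| = 16.6, B = (4.334, 22.95). Then |PB| = |B − P| = 23.35.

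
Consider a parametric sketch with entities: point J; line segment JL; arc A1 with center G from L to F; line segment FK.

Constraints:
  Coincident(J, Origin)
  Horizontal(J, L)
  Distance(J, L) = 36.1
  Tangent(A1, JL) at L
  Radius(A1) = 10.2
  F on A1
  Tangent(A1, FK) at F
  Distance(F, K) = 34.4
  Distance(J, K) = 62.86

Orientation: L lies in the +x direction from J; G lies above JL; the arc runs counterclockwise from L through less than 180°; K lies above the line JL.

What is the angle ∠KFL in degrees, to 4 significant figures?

132.8°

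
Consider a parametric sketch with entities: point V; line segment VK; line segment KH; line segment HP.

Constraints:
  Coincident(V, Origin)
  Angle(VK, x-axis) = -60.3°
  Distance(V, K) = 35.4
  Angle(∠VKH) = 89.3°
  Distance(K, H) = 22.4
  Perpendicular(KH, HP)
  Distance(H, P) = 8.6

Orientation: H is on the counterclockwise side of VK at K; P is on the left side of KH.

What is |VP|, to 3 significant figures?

34.7

∠VKH = 89.3°, so KH runs at -60.3° + (180° − 89.3°) = 30.4° from the x-axis; with |KH| = 22.4, H = K + 22.4·(cos 30.4°, sin 30.4°) = (36.9, -19.4). The perpendicularity gives HP at right angles to KH; with |HP| = 8.6 on the left of KH, P = H + 8.6·(-0.506, 0.863) = (32.5, -12.0). Then |VP| = |P − V| = 34.7.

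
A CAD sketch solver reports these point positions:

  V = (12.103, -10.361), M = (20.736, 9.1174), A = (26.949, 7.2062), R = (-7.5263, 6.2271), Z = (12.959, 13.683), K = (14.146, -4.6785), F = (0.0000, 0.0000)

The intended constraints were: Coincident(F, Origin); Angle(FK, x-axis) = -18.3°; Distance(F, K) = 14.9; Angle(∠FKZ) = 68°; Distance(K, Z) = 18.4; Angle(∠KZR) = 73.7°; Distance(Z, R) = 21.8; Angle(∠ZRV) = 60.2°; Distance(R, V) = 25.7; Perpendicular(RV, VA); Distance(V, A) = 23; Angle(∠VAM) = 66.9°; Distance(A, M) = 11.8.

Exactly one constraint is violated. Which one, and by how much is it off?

Distance(A, M) = 11.8 — off by 5.30.

F = (0.00, 0.00) ✓; FK at -18.30° ✓; |FK| = 14.90 ✓; ∠FKZ = 68.00° ✓; |KZ| = 18.40 ✓; ∠KZR = 73.70° ✓; |ZR| = 21.80 ✓; ∠ZRV = 60.20° ✓; |RV| = 25.70 ✓; ∠(RV, VA) = 90.00° ✓; |VA| = 23.00 ✓; ∠VAM = 66.90° ✓; |AM| = 6.500 ✗.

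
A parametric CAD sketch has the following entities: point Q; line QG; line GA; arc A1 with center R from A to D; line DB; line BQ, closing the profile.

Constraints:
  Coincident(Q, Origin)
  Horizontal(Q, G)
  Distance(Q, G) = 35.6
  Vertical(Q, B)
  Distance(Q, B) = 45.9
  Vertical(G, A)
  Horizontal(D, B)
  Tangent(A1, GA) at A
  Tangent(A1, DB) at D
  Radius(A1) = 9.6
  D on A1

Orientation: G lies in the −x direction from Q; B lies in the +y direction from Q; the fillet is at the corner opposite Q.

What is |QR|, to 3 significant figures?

44.7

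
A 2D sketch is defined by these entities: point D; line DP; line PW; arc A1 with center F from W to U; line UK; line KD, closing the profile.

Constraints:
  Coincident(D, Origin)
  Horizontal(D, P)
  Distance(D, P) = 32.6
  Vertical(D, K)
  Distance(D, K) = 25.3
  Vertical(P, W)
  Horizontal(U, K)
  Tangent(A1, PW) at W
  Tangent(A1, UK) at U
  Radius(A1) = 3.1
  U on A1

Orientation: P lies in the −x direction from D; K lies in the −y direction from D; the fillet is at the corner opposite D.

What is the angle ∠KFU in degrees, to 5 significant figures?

84.001°

D is at the origin; D and P share the same y with |DP| = 32.6 and P on the −x side, so P = (-32.600, 0.0000). D and K share the same x with |DK| = 25.3 and K on the −y side, so K = (0.0000, -25.300). The virtual corner opposite D is at (-32.600, -25.300). The tangent condition forces FW to be normal to PW and tangency of A1 to UK means the radius FU is perpendicular to UK, with radius 3.1, so the center F sits 3.1 in from both sides at F = (-29.500, -22.200). That places the tangent points at W = (-32.600, -22.200) on PW and U = (-29.500, -25.300) on UK. Then cos ∠KFU = FK·FU / (|FK||FU|), giving 84.001°.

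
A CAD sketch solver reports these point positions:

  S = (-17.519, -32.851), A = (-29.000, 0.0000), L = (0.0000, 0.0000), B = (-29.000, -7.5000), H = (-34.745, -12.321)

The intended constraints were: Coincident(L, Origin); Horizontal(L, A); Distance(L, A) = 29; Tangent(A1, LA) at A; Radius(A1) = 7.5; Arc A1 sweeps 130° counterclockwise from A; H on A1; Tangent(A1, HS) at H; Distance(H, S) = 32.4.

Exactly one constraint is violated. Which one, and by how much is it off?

Distance(H, S) = 32.4 — off by 5.60.

L = (0.00, 0.00) ✓; L.y = 0.00, A.y = 0.00 ✓; |LA| = 29.00 ✓; ∠(BA, AL) = 90.00° ✓; |BA| = 7.500 ✓; bearing(B→H) − bearing(B→A) = 130.0° ✓; |BH| = 7.500 ✓; ∠(BH, HS) = 90.00° ✓; |HS| = 26.80 ✗.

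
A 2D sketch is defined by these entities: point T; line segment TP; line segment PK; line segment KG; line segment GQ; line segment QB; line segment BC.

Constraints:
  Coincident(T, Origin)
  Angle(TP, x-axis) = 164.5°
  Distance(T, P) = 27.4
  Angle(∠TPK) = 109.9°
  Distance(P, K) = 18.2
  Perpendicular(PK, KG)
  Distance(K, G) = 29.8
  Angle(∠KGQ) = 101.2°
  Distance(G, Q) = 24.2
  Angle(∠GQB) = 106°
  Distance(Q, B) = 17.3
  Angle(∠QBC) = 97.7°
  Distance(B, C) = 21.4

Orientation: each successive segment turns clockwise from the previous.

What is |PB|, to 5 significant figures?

23.370

T is at the origin; TP runs at 164.5° with length 27.4, so P = (-26.403, 7.3223). ∠TPK = 109.9° gives PK at 94.400° from the x-axis; with |PK| = 18.2, K = (-27.800, 25.469). The perpendicularity gives KG at right angles to PK, so KG runs at 4.4000°; with |KG| = 29.8, G = (1.9124, 27.755). ∠KGQ = 101.2° gives GQ at -74.400° from the x-axis; with |GQ| = 24.2, Q = (8.4203, 4.4464). ∠GQB = 106.0° gives QB at -148.40° from the x-axis; with |QB| = 17.3, B = (-6.3146, -4.6186). Then |PB| = |B − P| = 23.370.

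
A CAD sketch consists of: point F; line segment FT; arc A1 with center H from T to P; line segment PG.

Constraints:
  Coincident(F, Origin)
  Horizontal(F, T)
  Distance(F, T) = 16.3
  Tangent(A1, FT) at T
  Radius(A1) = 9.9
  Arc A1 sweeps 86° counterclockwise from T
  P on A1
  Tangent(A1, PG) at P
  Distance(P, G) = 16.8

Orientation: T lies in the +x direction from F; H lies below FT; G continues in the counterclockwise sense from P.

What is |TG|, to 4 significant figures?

28.22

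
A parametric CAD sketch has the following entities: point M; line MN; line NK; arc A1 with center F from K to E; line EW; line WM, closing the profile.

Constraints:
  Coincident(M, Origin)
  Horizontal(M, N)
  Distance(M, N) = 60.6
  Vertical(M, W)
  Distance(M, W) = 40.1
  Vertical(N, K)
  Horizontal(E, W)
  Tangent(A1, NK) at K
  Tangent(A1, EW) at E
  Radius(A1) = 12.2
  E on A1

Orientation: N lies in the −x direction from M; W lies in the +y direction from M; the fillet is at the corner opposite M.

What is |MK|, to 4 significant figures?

66.71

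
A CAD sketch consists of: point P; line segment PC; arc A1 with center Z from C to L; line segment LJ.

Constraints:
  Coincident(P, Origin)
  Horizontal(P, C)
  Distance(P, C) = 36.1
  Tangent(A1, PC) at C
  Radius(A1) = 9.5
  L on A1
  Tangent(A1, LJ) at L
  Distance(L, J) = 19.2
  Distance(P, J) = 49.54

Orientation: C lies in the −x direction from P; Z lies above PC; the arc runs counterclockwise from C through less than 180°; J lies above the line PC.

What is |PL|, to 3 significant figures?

31.8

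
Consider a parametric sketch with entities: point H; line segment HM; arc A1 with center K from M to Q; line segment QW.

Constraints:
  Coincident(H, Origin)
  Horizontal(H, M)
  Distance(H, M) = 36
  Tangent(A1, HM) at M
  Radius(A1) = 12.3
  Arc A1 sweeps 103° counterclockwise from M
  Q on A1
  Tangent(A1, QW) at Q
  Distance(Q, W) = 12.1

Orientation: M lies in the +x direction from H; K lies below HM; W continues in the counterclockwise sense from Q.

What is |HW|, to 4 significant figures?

37.90

On A1, M sits at bearing 90° from K; a 103° counterclockwise sweep puts Q at bearing 193°, so Q = K + 12.3·(cos 193°, sin 193°) = (24.02, -15.07). Tangency of A1 to QW means the radius KQ is perpendicular to QW, so QW runs along (−sin 193°, cos 193°); with |QW| = 12.1, W = (26.74, -26.86). Then |HW| = |W − H| = 37.90.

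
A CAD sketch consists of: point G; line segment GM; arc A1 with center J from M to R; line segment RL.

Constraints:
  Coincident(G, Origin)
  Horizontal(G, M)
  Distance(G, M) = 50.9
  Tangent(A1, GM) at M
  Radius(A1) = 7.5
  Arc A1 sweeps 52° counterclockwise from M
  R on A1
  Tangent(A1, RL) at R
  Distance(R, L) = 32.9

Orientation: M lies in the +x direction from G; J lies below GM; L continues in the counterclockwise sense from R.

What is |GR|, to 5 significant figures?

45.082

The tangent condition forces JM to be normal to GM, so J = M + (0, -7.5) = (50.900, -7.5000). On A1, M sits at bearing 90° from J; a 52° counterclockwise sweep puts R at bearing 142°, so R = J + 7.5·(cos 142°, sin 142°) = (44.990, -2.8825). Then |GR| = |R − G| = 45.082.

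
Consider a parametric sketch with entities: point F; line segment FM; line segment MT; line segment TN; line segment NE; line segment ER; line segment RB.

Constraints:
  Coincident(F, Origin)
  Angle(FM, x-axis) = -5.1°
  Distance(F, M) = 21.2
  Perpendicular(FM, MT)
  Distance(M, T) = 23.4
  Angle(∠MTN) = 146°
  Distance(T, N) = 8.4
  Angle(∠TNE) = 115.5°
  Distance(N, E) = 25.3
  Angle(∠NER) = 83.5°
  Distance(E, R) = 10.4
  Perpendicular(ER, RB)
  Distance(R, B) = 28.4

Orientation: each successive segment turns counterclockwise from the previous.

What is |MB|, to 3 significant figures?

23.9

F is at the origin; FM runs at -5.1° with length 21.2, so M = (21.1, -1.88). FM ⟂ MT, so MT runs at 84.9°; with |MT| = 23.4, T = (23.2, 21.4). ∠MTN = 146.0° gives TN at 119° from the x-axis; with |TN| = 8.4, N = (19.1, 28.8). ∠TNE = 115.5° gives NE at -177° from the x-axis; with |NE| = 25.3, E = (-6.12, 27.3). ∠NER = 83.5° gives ER at -80.1° from the x-axis; with |ER| = 10.4, R = (-4.33, 17.0). ER ⟂ RB, so RB runs at 9.90°; with |RB| = 28.4, B = (23.6, 21.9). Then |MB| = |B − M| = 23.9.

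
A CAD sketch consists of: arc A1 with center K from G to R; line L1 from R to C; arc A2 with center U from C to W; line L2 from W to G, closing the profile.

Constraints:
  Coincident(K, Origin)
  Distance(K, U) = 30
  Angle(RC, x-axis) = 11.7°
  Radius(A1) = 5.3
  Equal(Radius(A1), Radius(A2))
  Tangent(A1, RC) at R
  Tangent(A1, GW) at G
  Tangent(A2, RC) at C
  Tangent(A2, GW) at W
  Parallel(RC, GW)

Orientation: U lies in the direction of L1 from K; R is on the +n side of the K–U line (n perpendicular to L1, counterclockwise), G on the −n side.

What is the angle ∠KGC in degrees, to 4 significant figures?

70.54°

The slot axis is L1's direction at 11.7°, so u = (cos 11.7°, sin 11.7°) = (0.9792, 0.2028) and n = (−sin 11.7°, cos 11.7°) = (-0.2028, 0.9792). K is at the origin and U lies 30.0 along u from K, so U = 30.0·u = (29.38, 6.084). Tangency of A1 to both parallel lines with radius 5.3 puts R and G at K ± 5.3·n: R = (-1.075, 5.190), G = (1.075, -5.190). Equal radii place C and W the same way about U: C = U + 5.3·n = (28.30, 11.27), W = U − 5.3·n = (30.45, 0.8937). Then cos ∠KGC = GK·GC / (|GK||GC|), giving 70.54°.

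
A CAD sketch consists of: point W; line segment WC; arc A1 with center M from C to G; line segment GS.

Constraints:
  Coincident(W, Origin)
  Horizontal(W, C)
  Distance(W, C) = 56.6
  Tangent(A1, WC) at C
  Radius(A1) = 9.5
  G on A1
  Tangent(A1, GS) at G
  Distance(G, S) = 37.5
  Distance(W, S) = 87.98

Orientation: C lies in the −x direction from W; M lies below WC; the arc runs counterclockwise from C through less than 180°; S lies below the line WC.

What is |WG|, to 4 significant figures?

65.97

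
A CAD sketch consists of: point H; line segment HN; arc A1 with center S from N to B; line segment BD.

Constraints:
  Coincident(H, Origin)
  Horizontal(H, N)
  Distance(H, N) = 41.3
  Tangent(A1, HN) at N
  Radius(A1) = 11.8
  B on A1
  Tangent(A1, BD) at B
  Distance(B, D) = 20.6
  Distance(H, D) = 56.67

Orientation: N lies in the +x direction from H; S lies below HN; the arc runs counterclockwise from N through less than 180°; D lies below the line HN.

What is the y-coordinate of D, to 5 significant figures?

-35.351

H is at the origin; H and N share the same y with |HN| = 41.3 and N on the +x side, so N = (41.300, 0.0000). Tangency of A1 to HN means the radius SN is perpendicular to HN, so S = N + (0, -11.8) = (41.300, -11.800). Since SB ⟂ BD (tangency), |SD| = √(11.8² + 20.6²) = 23.740 regardless of where B sits on A1. So D lies on both circle(H, 56.67) and circle(S, 23.740); the below-HN intersection is D = (44.292, -35.351). B is the foot of the tangent from D: B = (31.882, -18.909).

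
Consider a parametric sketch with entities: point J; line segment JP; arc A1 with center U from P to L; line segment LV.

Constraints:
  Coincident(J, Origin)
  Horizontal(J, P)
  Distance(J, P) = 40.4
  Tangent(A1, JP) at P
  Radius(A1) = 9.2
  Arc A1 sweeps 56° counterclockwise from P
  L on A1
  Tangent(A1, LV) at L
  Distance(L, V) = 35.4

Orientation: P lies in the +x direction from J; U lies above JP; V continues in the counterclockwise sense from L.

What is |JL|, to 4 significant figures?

48.20

J is at the origin; J and P share the same y with |JP| = 40.4 and P on the +x side, so P = (40.40, 0.000). The tangent condition forces UP to be normal to JP, so U = P + (0, 9.2) = (40.40, 9.200). On A1, P sits at bearing -90° from U; a 56° counterclockwise sweep puts L at bearing -34°, so L = U + 9.2·(cos -34°, sin -34°) = (48.03, 4.055). Then |JL| = |L − J| = 48.20.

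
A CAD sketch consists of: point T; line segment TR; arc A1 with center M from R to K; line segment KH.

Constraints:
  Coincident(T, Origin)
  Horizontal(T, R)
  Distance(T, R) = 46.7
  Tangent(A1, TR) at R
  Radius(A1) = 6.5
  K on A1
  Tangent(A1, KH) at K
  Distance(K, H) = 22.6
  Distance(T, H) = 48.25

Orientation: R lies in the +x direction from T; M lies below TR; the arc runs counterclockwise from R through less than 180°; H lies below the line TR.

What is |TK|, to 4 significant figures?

40.67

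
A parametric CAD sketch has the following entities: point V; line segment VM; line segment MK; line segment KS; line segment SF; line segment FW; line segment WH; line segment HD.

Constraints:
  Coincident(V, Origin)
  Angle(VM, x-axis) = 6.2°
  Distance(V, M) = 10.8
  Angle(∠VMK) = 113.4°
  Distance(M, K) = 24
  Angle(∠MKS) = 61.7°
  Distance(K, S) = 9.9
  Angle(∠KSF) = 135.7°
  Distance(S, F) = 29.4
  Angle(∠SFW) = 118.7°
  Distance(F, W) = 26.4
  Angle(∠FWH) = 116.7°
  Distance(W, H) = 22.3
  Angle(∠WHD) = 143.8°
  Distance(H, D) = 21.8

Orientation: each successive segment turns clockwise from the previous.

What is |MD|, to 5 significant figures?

35.290

∠FWH = 116.7° gives WH at 12.400° from the x-axis; with |WH| = 22.3, H = (19.493, 30.495). ∠WHD = 143.8° gives HD at -23.800° from the x-axis; with |HD| = 21.8, D = (39.439, 21.698). Then |MD| = |D − M| = 35.290.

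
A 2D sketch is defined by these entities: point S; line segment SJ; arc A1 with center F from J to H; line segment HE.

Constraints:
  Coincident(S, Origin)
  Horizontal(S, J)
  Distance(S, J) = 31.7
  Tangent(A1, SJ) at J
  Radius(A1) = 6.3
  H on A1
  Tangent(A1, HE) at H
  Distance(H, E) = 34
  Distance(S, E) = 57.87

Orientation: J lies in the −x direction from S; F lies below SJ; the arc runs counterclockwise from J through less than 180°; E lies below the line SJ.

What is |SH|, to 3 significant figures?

38.3

S is at the origin; S and J share the same y with |SJ| = 31.7 and J on the −x side, so J = (-31.7, 0.00). A1 meets SJ tangentially, so FJ is at right angles to SJ, so F = J + (0, -6.3) = (-31.7, -6.30). Since FH ⟂ HE (tangency), |FE| = √(6.3² + 34.0²) = 34.6 regardless of where H sits on A1. So E lies on both circle(S, 57.87) and circle(F, 34.6); the below-SJ intersection is E = (-42.7, -39.1). H is the foot of the tangent from E: H = (-37.9, -5.42).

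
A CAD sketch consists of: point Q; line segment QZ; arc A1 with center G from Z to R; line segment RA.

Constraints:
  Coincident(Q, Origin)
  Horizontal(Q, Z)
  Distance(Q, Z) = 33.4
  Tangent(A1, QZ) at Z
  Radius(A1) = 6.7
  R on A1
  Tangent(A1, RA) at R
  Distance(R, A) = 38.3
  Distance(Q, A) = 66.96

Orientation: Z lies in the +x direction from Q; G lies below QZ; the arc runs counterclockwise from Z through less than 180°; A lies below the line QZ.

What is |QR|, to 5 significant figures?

30.513

Checks: ∠(GZ, ZQ) = 90.00° ✓; |GZ| = 6.700 ✓; |GR| = 6.700 ✓; ∠(GR, RA) = 90.00° ✓; |RA| = 38.30 ✓; |QA| = 66.96 ✓.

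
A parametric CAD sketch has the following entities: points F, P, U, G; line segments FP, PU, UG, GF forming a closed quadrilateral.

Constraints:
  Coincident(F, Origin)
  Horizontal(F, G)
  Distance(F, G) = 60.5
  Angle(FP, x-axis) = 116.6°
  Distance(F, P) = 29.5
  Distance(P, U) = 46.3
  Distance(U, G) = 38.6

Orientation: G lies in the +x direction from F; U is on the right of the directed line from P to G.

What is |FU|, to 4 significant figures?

22.36

Checks: |PU| = 46.30 ✓; |UG| = 38.60 ✓.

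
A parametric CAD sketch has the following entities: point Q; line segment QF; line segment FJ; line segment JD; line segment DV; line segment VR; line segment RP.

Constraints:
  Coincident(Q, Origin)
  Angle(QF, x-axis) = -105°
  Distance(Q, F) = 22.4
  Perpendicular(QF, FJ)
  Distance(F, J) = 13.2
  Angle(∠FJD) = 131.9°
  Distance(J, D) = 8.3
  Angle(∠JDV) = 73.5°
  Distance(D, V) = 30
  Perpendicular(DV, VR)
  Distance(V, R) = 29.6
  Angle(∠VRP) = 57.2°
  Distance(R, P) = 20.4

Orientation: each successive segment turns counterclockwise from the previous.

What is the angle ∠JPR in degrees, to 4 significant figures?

167.5°

DV is perpendicular to VR, so VR runs at -130.4°; with |VR| = 29.6, R = (-28.12, -23.62). ∠VRP = 57.2° gives RP at -7.600° from the x-axis; with |RP| = 20.4, P = (-7.904, -26.32). Then cos ∠JPR = PJ·PR / (|PJ||PR|), giving 167.5°.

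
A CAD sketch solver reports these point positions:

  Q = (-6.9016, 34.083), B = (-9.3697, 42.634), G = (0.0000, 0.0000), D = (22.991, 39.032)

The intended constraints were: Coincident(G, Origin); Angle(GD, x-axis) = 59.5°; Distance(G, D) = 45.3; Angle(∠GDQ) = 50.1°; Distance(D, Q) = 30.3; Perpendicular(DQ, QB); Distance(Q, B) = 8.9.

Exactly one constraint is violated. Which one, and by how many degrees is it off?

Perpendicular(DQ, QB) — off by 6.70°.

G = (0.00, 0.00) ✓; GD at 59.50° ✓; |GD| = 45.30 ✓; ∠GDQ = 50.10° ✓; |DQ| = 30.30 ✓; ∠(DQ, QB) = 83.30° ✗; |QB| = 8.900 ✓.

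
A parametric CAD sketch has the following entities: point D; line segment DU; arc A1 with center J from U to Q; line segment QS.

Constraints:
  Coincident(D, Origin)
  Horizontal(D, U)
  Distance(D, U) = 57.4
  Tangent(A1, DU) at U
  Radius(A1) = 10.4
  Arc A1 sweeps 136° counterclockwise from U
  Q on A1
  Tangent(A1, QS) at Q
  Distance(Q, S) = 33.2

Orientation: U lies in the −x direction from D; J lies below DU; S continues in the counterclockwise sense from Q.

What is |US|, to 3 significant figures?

44.2

On A1, U sits at bearing 90° from J; a 136° counterclockwise sweep puts Q at bearing 226°, so Q = J + 10.4·(cos 226°, sin 226°) = (-64.6, -17.9). Tangency of A1 to QS means the radius JQ is perpendicular to QS, so QS runs along (−sin 226°, cos 226°); with |QS| = 33.2, S = (-40.7, -40.9). Then |US| = |S − U| = 44.2.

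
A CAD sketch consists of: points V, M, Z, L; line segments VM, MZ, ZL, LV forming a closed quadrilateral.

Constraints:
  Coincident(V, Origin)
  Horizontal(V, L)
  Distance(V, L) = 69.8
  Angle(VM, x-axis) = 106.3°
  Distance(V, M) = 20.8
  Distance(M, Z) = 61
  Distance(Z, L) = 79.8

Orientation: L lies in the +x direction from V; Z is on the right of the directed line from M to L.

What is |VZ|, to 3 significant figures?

40.7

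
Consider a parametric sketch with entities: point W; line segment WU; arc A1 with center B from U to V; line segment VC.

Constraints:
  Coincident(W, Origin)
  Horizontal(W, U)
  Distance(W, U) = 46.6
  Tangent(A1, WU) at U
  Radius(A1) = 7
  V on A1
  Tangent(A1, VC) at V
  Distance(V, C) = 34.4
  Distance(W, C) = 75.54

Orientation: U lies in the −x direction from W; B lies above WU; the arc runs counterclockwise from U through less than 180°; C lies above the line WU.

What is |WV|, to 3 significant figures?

43.4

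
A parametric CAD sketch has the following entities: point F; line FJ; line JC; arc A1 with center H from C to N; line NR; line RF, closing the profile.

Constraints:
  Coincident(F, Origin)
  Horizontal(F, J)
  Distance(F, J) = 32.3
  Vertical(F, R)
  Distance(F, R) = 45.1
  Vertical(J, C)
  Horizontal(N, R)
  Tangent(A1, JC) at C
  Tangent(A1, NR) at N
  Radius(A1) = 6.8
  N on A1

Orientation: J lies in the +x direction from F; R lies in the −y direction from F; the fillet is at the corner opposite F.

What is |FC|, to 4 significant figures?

50.10

F is at the origin; FJ is horizontal with |FJ| = 32.3 and J on the +x side, so J = (32.30, 0.000). F and R share the same x with |FR| = 45.1 and R on the −y side, so R = (0.000, -45.10). The virtual corner opposite F is at (32.30, -45.10). Since A1 is tangent to JC there, HC ⟂ JC and the tangent condition forces HN to be normal to NR, with radius 6.8, so the center H sits 6.8 in from both sides at H = (25.50, -38.30). That places the tangent points at C = (32.30, -38.30) on JC and N = (25.50, -45.10) on NR. Then |FC| = |C − F| = 50.10.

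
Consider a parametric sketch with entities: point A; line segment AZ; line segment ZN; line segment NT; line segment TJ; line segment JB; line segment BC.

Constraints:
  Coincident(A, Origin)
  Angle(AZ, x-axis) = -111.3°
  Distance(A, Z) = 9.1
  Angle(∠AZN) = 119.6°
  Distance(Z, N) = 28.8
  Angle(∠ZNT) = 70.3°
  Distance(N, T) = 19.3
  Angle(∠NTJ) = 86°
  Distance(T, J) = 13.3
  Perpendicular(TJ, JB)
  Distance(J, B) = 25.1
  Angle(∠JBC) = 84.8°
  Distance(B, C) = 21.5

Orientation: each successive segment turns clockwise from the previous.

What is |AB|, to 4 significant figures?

30.60

A is at the origin; AZ runs at -111.3° with length 9.1, so Z = (-3.306, -8.478). ∠AZN = 119.6° gives ZN at -171.7° from the x-axis; with |ZN| = 28.8, N = (-31.80, -12.64). ∠ZNT = 70.3° gives NT at 78.60° from the x-axis; with |NT| = 19.3, T = (-27.99, 6.283). ∠NTJ = 86.0° gives TJ at -15.40° from the x-axis; with |TJ| = 13.3, J = (-15.17, 2.751). TJ is perpendicular to JB, so JB runs at -105.4°; with |JB| = 25.1, B = (-21.83, -21.45). Then |AB| = |B − A| = 30.60.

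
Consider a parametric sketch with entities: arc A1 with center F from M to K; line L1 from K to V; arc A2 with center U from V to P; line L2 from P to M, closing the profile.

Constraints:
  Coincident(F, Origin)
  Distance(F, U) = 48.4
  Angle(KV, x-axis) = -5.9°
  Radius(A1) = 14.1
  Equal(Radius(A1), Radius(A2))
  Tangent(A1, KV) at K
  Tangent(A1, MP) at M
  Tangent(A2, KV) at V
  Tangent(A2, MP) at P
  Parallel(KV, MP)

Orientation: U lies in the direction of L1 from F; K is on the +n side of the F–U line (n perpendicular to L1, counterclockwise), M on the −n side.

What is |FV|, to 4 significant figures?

50.41

The slot axis is L1's direction at -5.9°, so u = (cos -5.9°, sin -5.9°) = (0.9947, -0.1028) and n = (−sin -5.9°, cos -5.9°) = (0.1028, 0.9947). F is at the origin and U lies 48.4 along u from F, so U = 48.4·u = (48.14, -4.975). Tangency of A1 to both parallel lines with radius 14.1 puts K and M at F ± 14.1·n: K = (1.449, 14.03), M = (-1.449, -14.03). Equal radii place V and P the same way about U: V = U + 14.1·n = (49.59, 9.050), P = U − 14.1·n = (46.69, -19.00). Then |FV| = |V − F| = 50.41.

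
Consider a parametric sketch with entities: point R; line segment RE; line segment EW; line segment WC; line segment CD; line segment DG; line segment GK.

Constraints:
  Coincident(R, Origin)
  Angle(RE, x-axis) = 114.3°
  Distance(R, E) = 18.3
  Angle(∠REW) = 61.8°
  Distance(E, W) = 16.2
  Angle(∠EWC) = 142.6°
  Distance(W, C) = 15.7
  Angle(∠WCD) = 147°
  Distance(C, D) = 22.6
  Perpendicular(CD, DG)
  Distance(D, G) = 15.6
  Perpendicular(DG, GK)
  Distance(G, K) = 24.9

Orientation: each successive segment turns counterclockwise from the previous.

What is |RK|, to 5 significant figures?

5.7617

R is at the origin; RE runs at 114.3° with length 18.3, so E = (-7.5307, 16.679). ∠REW = 61.8° gives EW at -127.50° from the x-axis; with |EW| = 16.2, W = (-17.393, 3.8264). ∠EWC = 142.6° gives WC at -90.100° from the x-axis; with |WC| = 15.7, C = (-17.420, -11.874). ∠WCD = 147.0° gives CD at -57.100° from the x-axis; with |CD| = 22.6, D = (-5.1443, -30.849). CD is perpendicular to DG, so DG runs at 32.900°; with |DG| = 15.6, G = (7.9538, -22.376). DG ⟂ GK, so GK runs at 122.90°; with |GK| = 24.9, K = (-5.5713, -1.4690). Then |RK| = |K − R| = 5.7617.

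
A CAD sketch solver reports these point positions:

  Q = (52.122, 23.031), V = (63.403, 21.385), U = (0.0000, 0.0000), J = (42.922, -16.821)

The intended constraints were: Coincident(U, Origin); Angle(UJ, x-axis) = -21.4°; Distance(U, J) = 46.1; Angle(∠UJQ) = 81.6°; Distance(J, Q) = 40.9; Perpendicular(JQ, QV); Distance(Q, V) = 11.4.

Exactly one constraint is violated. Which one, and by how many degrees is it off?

Perpendicular(JQ, QV) — off by 4.70°.

U = (0.00, 0.00) ✓; UJ at -21.40° ✓; |UJ| = 46.10 ✓; ∠UJQ = 81.60° ✓; |JQ| = 40.90 ✓; ∠(JQ, QV) = 85.30° ✗; |QV| = 11.40 ✓.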